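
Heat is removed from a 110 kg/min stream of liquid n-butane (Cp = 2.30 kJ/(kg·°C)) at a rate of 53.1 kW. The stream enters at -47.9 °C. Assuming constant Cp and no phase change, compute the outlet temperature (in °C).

Q = 53.1 kW = 3186 kJ/min
ΔT = Q/(ṁ·Cp) = 3186/(110×2.30) = 12.593 K
T_out = -47.9 − 12.593 = -60.493 °C

T_out = -60.5 °C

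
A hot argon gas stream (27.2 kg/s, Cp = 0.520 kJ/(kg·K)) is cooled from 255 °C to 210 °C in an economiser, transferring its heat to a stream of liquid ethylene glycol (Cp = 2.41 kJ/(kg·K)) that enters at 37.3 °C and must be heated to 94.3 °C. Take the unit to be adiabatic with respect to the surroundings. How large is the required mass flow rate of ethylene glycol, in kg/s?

Heat released by hot stream: Q = 27.2 × 0.520 × (255 − 210) = 636.48 kJ/s
Energy balance on cold side (adiabatic exchanger): Q = ṁ_c·Cp_c·(T_c,out − T_c,in)
ṁ_c = 636.48 / [2.41 × (94.3 − 37.3)] = 4.6333 kg/s

ṁ_c = 4.63 kg/s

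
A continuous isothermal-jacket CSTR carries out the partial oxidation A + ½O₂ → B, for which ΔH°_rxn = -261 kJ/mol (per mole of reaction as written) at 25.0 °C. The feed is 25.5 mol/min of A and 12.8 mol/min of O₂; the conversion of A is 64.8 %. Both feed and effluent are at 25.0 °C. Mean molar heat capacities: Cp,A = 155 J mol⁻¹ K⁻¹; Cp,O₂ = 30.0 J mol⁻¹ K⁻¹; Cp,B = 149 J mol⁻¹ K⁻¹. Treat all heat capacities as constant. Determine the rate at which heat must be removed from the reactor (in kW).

Extent of reaction ξ = 0.648 × 25.5 = 16.524 mol/min
Reaction term: ξ·ΔH°_rxn = 16.524 × -261 = -4312.8 kJ/min
Q = ΔH = -4312.8 kJ/min = -71.879 kW
Heat removed = 71.879 kW

Q_out = 71.9 kW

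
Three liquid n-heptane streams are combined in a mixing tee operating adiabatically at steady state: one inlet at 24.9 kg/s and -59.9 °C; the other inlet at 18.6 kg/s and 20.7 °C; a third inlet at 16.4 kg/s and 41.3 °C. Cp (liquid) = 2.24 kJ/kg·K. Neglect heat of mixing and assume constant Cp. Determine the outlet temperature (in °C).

Energy balance with Q = 0: Σ ṁᵢCp,ᵢ(T_out − Tᵢ) = 0
T_out = Σ ṁᵢCp,ᵢTᵢ / Σ ṁᵢCp,ᵢ
      = -961.34 / 134.18 = -7.1648 °C

T_out = -7.16 °C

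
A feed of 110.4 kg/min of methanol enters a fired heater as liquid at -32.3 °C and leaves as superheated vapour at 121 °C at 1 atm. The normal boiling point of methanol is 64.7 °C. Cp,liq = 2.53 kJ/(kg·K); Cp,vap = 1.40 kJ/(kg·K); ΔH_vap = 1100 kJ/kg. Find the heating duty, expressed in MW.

liquid -32.3→64.7 °C: 245.41 kJ/kg
vaporisation at 64.7 °C: 1100 kJ/kg
vapour 64.7→121 °C: 78.82 kJ/kg
Δh = 245.41 + 1100 + 78.82 = 1424.2 kJ/kg
Q = ṁ·Δh = 110.4 kg/min × 1424.2 kJ/kg = 157230 kJ/min
|Q| = 2620.6 kW = 2.6206 MW

Q = 2.62 MW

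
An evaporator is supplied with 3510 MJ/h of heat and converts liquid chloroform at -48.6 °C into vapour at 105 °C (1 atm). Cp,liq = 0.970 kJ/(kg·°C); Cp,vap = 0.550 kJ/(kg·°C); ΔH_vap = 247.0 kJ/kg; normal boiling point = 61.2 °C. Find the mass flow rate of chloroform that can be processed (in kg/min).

Δh = 0.970×(61.2−-48.6) + 247.0 + 0.550×(105−61.2) = 377.6 kJ/kg
Q = 3510 MJ/h = 975 kJ/s = 58500 kJ/min
ṁ = Q/Δh = 58500 / 377.6 = 154.93 kg/min

ṁ = 155 kg/min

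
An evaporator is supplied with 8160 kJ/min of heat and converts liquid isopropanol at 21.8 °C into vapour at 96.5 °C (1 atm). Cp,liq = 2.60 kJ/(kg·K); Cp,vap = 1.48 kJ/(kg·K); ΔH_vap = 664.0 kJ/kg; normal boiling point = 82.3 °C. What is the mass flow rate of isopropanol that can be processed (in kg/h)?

ṁ = 581 kg/h

Δh = 2.60×(82.3−21.8) + 664.0 + 1.48×(96.5−82.3) = 842.32 kJ/kg
Q = 8160 kJ/min = 136 kJ/s = 489600 kJ/h
ṁ = Q/Δh = 489600 / 842.32 = 581.25 kg/h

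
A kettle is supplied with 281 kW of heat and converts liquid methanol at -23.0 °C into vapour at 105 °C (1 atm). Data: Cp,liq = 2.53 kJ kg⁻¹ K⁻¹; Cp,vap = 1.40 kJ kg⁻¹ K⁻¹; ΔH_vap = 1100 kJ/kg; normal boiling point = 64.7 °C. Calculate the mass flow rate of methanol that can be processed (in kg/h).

ṁ = 734 kg/h

Δh = 2.53×(64.7−-23.0) + 1100 + 1.40×(105−64.7) = 1378.3 kJ/kg
Q = 281 kW = 281 kJ/s = 1.0116e+06 kJ/h
ṁ = Q/Δh = 1.0116e+06 / 1378.3 = 733.95 kg/h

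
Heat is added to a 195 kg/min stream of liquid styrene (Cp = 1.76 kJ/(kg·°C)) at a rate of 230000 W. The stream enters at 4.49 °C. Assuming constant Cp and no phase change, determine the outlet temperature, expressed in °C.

Q = 230000 W = 13800 kJ/min
ΔT = Q/(ṁ·Cp) = 13800/(195×1.76) = 40.21 K
T_out = 4.49 + 40.21 = 44.7 °C

T_out = 44.7 °C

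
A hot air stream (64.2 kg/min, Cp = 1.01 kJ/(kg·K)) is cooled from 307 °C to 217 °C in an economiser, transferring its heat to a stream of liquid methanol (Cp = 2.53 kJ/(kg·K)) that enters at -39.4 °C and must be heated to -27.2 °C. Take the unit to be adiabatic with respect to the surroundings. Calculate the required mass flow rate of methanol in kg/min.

Heat released by hot stream: Q = 64.2 × 1.01 × (307 − 217) = 5835.8 kJ/min
Energy balance on cold side (adiabatic exchanger): Q = ṁ_c·Cp_c·(T_c,out − T_c,in)
ṁ_c = 5835.8 / [2.53 × (-27.2 − -39.4)] = 189.07 kg/min

ṁ_c = 189 kg/min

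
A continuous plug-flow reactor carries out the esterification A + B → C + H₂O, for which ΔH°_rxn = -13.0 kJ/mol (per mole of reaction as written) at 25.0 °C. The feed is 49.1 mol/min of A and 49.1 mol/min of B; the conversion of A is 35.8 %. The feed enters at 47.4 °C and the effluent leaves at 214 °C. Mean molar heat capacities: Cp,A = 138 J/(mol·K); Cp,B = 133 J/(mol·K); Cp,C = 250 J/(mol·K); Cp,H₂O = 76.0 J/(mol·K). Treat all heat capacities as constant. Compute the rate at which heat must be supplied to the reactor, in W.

Extent of reaction ξ = 0.358 × 49.1 = 17.578 mol/min
Reaction term: ξ·ΔH°_rxn = 17.578 × -13.0 = -228.51 kJ/min
Sensible, feed 47.4→25 °C: -298.06 kJ/min
Outlet flows (mol/min): A 31.522, B 31.522, C 17.578, H₂O 17.578
Sensible, products 25→214 °C: 2697.6 kJ/min
Q = ΔH = 2171 kJ/min = 36.183 kW
Heat supplied = 36183 W

Q_in = 36200 W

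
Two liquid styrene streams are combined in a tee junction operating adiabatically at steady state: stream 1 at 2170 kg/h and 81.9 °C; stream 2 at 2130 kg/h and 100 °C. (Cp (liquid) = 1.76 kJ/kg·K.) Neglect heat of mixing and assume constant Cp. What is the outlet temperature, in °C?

T_out = 90.9 °C

No heat crosses the boundary, so H_out = H_in.
T_out = Σ ṁᵢCp,ᵢTᵢ / Σ ṁᵢCp,ᵢ
      = 687670 / 7568 = 90.866 °C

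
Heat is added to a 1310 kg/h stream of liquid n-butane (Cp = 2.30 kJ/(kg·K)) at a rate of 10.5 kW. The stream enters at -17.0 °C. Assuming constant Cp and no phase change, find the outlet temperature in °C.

Q = 10.5 kW = 37800 kJ/h
ΔT = Q/(ṁ·Cp) = 37800/(1310×2.30) = 12.546 K
T_out = -17.0 + 12.546 = -4.4544 °C

T_out = -4.45 °C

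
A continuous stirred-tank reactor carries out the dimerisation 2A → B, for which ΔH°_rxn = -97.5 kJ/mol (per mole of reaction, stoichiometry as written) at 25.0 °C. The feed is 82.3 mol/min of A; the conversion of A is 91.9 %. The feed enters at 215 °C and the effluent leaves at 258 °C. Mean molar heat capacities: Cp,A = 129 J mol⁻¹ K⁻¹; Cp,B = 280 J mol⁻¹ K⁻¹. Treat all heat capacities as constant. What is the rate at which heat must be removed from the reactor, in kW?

Q_out = 50.6 kW

Extent of reaction ξ = 0.919 × 82.3 / 2 = 37.817 mol/min
Reaction term: ξ·ΔH°_rxn = 37.817 × -97.5 = -3687.1 kJ/min
Sensible, feed 215→25 °C: -2017.2 kJ/min
Outlet flows (mol/min): A 6.6663, B 37.817
Sensible, products 25→258 °C: 2667.5 kJ/min
Q = ΔH = -3036.8 kJ/min = -50.613 kW
Heat removed = 50.613 kW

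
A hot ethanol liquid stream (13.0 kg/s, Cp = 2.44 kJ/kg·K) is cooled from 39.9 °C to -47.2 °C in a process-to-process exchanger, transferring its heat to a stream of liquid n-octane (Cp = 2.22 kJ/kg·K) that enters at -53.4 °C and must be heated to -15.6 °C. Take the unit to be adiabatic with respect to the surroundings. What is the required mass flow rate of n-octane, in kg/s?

Heat released by hot stream: Q = 13.0 × 2.44 × (39.9 − -47.2) = 2762.8 kJ/s
Energy balance on cold side (adiabatic exchanger): Q = ṁ_c·Cp_c·(T_c,out − T_c,in)
ṁ_c = 2762.8 / [2.22 × (-15.6 − -53.4)] = 32.924 kg/s

ṁ_c = 32.9 kg/s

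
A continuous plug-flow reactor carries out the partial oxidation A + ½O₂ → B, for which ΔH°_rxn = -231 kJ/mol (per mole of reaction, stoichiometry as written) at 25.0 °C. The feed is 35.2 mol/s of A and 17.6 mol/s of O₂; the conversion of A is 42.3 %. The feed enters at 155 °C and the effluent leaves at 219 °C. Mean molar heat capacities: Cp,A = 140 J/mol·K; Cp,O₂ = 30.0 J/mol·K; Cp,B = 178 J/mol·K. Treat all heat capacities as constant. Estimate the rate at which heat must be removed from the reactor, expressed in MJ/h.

Extent of reaction ξ = 0.423 × 35.2 = 14.89 mol/s
Reaction term: ξ·ΔH°_rxn = 14.89 × -231 = -3439.5 kJ/s
Sensible, feed 155→25 °C: -709.28 kJ/s
Outlet flows (mol/s): A 20.31, O₂ 10.155, B 14.89
Sensible, products 25→219 °C: 1124.9 kJ/s
Q = ΔH = -3023.9 kJ/s = -3023.9 kW
Heat removed = 10886 MJ/h

Q_out = 10900 MJ/h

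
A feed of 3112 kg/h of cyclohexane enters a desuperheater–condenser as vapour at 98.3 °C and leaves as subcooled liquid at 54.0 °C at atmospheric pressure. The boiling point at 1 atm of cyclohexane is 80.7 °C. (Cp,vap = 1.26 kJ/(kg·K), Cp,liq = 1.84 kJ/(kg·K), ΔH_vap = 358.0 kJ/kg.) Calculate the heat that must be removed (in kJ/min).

vapour 98.3→80.7 °C: -22.176 kJ/kg
condensation at 80.7 °C: -358 kJ/kg
liquid 80.7→54.0 °C: -49.128 kJ/kg
Δh = -22.176 + -358 + -49.128 = -429.3 kJ/kg
Q = ṁ·Δh = 3112 kg/h × -429.3 kJ/kg = -1.336e+06 kJ/h
|Q| = 371.11 kW = 22267 kJ/min

Q_c = 22300 kJ/min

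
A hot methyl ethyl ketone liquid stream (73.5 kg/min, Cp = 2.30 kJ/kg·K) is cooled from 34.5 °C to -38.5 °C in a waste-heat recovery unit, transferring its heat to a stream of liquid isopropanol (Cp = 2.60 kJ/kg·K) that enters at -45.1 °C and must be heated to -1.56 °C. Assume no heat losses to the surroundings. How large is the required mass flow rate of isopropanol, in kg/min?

ṁ_c = 109 kg/min

Heat released by hot stream: Q = 73.5 × 2.30 × (34.5 − -38.5) = 12341 kJ/min
Energy balance on cold side (adiabatic exchanger): Q = ṁ_c·Cp_c·(T_c,out − T_c,in)
ṁ_c = 12341 / [2.60 × (-1.56 − -45.1)] = 109.01 kg/min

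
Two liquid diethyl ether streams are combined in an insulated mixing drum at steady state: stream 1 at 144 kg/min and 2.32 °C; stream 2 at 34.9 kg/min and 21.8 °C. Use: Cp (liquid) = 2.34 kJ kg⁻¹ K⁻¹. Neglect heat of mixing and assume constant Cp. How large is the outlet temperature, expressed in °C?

No heat crosses the boundary, so H_out = H_in.
T_out = Σ ṁᵢCp,ᵢTᵢ / Σ ṁᵢCp,ᵢ
      = 2562.1 / 418.63 = 6.1202 °C

T_out = 6.12 °C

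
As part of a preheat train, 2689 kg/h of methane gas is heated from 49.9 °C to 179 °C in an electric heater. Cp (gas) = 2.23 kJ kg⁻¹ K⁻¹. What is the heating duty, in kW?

Q = 215 kW

Q = ṁ·Cp·ΔT = 2689 × 2.23 × (179 − 49.9) = 774140 kJ/h
Converting: 774140 / 3600 s = 215.04 kW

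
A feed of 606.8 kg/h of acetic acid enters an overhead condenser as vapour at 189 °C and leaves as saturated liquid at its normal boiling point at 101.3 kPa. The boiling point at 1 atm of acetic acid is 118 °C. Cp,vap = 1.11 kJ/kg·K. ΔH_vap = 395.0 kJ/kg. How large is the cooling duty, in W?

Q_c = 79900 W

vapour 189→118 °C: -78.81 kJ/kg
condensation at 118 °C: -395 kJ/kg
Δh = -78.81 + -395 = -473.81 kJ/kg
Q = ṁ·Δh = 606.8 kg/h × -473.81 kJ/kg = -287510 kJ/h
|Q| = 79.863 kW = 79863 W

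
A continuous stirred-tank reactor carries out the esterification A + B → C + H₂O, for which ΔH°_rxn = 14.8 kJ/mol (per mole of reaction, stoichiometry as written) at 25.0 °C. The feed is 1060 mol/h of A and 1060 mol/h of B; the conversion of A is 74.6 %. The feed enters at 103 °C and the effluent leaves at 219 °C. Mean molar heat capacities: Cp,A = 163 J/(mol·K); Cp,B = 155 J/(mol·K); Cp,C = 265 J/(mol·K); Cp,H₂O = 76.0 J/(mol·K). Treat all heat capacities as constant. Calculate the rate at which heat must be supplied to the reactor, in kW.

Extent of reaction ξ = 0.746 × 1060 = 790.76 mol/h
Reaction term: ξ·ΔH°_rxn = 790.76 × 14.8 = 11703 kJ/h
Sensible, feed 103→25 °C: -26292 kJ/h
Outlet flows (mol/h): A 269.24, B 269.24, C 790.76, H₂O 790.76
Sensible, products 25→219 °C: 68922 kJ/h
Q = ΔH = 54333 kJ/h = 15.092 kW
Heat supplied = 15.092 kW

Q_in = 15.1 kW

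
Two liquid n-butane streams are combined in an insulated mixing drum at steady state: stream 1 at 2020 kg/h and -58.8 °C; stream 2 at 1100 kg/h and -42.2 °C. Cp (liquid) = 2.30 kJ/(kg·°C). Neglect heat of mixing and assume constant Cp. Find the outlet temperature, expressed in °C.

T_out = -52.9 °C

No heat crosses the boundary, so H_out = H_in.
Σ ṁᵢCp,ᵢTᵢ = 2020×2.30×-58.8 + 1100×2.30×-42.2 = -379950
Σ ṁᵢCp,ᵢ = 2020×2.30 + 1100×2.30 = 7176
T_out = -379950 / 7176 = -52.947 °C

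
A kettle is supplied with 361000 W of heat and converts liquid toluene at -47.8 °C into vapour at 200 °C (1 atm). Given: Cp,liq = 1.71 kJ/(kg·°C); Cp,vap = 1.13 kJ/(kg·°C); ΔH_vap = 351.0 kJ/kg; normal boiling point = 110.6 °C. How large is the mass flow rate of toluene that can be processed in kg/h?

ṁ = 1800 kg/h

Δh = 1.71×(110.6−-47.8) + 351.0 + 1.13×(200−110.6) = 722.89 kJ/kg
Q = 361000 W = 361 kJ/s = 1.2996e+06 kJ/h
ṁ = Q/Δh = 1.2996e+06 / 722.89 = 1797.8 kg/h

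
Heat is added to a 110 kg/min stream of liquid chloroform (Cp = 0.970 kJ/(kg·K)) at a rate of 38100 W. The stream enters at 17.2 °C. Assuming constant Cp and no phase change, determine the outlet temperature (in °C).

T_out = 38.6 °C

Q = 38100 W = 2286 kJ/min
ΔT = Q/(ṁ·Cp) = 2286/(110×0.970) = 21.425 K
T_out = 17.2 + 21.425 = 38.625 °C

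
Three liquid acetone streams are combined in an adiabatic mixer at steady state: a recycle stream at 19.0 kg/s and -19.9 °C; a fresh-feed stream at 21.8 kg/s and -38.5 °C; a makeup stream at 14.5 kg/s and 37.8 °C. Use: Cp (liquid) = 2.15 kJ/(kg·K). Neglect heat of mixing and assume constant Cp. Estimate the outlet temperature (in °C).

Energy balance with Q = 0: Σ ṁᵢCp,ᵢ(T_out − Tᵢ) = 0
Σ ṁᵢCp,ᵢTᵢ = 19.0×2.15×-19.9 + 21.8×2.15×-38.5 + 14.5×2.15×37.8 = -1439
Σ ṁᵢCp,ᵢ = 19.0×2.15 + 21.8×2.15 + 14.5×2.15 = 118.89
T_out = -1439 / 118.89 = -12.103 °C

T_out = -12.1 °C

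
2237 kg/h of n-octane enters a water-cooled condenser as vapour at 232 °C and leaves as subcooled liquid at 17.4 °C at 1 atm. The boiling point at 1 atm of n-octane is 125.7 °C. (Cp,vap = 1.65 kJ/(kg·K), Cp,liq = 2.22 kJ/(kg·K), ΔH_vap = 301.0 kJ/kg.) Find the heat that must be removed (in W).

vapour 232→125.7 °C: -175.39 kJ/kg
condensation at 125.7 °C: -301 kJ/kg
liquid 125.7→17.4 °C: -240.43 kJ/kg
Δh = -175.39 + -301 + -240.43 = -716.82 kJ/kg
Q = ṁ·Δh = 2237 kg/h × -716.82 kJ/kg = -1.6035e+06 kJ/h
|Q| = 445.42 kW = 445420 W

Q_c = 445000 W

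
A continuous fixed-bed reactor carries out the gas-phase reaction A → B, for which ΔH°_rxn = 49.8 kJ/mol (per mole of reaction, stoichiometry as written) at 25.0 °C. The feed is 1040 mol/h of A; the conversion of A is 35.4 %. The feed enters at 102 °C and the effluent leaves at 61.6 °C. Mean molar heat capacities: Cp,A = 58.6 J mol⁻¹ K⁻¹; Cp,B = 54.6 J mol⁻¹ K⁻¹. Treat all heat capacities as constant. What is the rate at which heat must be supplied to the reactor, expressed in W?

Q_in = 4390 W

Extent of reaction ξ = 0.354 × 1040 = 368.16 mol/h
Reaction term: ξ·ΔH°_rxn = 368.16 × 49.8 = 18334 kJ/h
Sensible, feed 102→25 °C: -4692.7 kJ/h
Outlet flows (mol/h): A 671.84, B 368.16
Sensible, products 25→61.6 °C: 2176.7 kJ/h
Q = ΔH = 15818 kJ/h = 4.394 kW
Heat supplied = 4394 W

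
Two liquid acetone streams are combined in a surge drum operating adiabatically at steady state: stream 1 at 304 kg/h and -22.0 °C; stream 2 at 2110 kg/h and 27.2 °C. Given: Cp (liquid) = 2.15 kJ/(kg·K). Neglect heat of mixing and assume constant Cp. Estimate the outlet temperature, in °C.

T_out = 21.0 °C

No heat crosses the boundary, so H_out = H_in.
Σ ṁᵢCp,ᵢTᵢ = 304×2.15×-22.0 + 2110×2.15×27.2 = 109010
Σ ṁᵢCp,ᵢ = 304×2.15 + 2110×2.15 = 5190.1
T_out = 109010 / 5190.1 = 21.004 °C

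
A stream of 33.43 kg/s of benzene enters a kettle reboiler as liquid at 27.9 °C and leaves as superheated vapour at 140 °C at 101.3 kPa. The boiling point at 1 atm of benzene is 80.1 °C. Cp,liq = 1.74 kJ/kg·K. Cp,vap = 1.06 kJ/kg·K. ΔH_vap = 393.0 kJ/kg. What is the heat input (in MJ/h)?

liquid 27.9→80.1 °C: 90.828 kJ/kg
vaporisation at 80.1 °C: 393 kJ/kg
vapour 80.1→140 °C: 63.494 kJ/kg
Δh = 90.828 + 393 + 63.494 = 547.32 kJ/kg
Q = ṁ·Δh = 33.43 kg/s × 547.32 kJ/kg = 18297 kJ/s
|Q| = 18297 kW = 65869 MJ/h

Q = 65900 MJ/h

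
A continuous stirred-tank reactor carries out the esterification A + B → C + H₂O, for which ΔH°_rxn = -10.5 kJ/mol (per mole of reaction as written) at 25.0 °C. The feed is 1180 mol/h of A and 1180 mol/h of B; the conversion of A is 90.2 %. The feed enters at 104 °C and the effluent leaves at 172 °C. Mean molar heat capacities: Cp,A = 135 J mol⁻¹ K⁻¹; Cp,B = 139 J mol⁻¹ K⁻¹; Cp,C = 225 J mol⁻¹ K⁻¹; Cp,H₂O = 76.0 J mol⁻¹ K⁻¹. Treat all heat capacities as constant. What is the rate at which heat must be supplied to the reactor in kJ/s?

Q_in = 4.18 kJ/s

Extent of reaction ξ = 0.902 × 1180 = 1064.4 mol/h
Reaction term: ξ·ΔH°_rxn = 1064.4 × -10.5 = -11176 kJ/h
Sensible, feed 104→25 °C: -25542 kJ/h
Outlet flows (mol/h): A 115.64, B 115.64, C 1064.4, H₂O 1064.4
Sensible, products 25→172 °C: 51752 kJ/h
Q = ΔH = 15034 kJ/h = 4.1762 kW
Heat supplied = 4.1762 kJ/s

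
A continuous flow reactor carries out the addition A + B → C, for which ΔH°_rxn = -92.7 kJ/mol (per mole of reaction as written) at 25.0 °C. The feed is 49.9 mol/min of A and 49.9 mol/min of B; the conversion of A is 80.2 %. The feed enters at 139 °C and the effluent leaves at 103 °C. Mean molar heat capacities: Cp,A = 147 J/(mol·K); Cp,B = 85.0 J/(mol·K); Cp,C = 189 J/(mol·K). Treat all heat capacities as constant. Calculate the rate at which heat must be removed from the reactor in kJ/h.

Q_out = 256000 kJ/h

Extent of reaction ξ = 0.802 × 49.9 = 40.02 mol/min
Reaction term: ξ·ΔH°_rxn = 40.02 × -92.7 = -3709.8 kJ/min
Sensible, feed 139→25 °C: -1319.8 kJ/min
Outlet flows (mol/min): A 9.8802, B 9.8802, C 40.02
Sensible, products 25→103 °C: 768.76 kJ/min
Q = ΔH = -4260.8 kJ/min = -71.014 kW
Heat removed = 255650 kJ/h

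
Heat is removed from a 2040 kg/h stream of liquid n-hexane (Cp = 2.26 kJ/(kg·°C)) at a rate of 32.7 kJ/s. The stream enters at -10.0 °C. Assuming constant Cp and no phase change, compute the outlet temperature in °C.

Q = 32.7 kJ/s = 117720 kJ/h
ΔT = Q/(ṁ·Cp) = 117720/(2040×2.26) = 25.534 K
T_out = -10.0 − 25.534 = -35.534 °C

T_out = -35.5 °C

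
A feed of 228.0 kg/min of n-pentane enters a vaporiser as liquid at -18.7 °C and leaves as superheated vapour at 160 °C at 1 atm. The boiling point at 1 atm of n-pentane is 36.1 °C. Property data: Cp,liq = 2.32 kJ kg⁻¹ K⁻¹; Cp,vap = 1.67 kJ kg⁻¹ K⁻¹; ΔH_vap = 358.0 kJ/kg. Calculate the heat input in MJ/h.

Q = 9470 MJ/h

liquid -18.7→36.1 °C: 127.14 kJ/kg
vaporisation at 36.1 °C: 358 kJ/kg
vapour 36.1→160 °C: 206.91 kJ/kg
Δh = 127.14 + 358 + 206.91 = 692.05 kJ/kg
Q = ṁ·Δh = 228.0 kg/min × 692.05 kJ/kg = 157790 kJ/min
|Q| = 2629.8 kW = 9467.2 MJ/h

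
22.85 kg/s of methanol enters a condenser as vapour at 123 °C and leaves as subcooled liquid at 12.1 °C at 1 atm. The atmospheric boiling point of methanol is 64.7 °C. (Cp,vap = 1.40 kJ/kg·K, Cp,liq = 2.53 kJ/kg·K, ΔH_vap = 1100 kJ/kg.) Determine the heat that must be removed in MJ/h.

Q_c = 108000 MJ/h

vapour 123→64.7 °C: -81.62 kJ/kg
condensation at 64.7 °C: -1100 kJ/kg
liquid 64.7→12.1 °C: -133.08 kJ/kg
Δh = -81.62 + -1100 + -133.08 = -1314.7 kJ/kg
Q = ṁ·Δh = 22.85 kg/s × -1314.7 kJ/kg = -30041 kJ/s
|Q| = 30041 kW = 108150 MJ/h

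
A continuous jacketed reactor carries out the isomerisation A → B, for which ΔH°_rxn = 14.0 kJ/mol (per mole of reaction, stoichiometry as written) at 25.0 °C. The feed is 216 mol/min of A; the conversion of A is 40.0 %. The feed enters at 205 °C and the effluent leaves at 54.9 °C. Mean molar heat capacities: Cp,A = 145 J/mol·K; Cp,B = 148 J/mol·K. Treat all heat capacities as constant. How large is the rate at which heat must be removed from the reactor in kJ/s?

Extent of reaction ξ = 0.400 × 216 = 86.4 mol/min
Reaction term: ξ·ΔH°_rxn = 86.4 × 14.0 = 1209.6 kJ/min
Sensible, feed 205→25 °C: -5637.6 kJ/min
Outlet flows (mol/min): A 129.6, B 86.4
Sensible, products 25→54.9 °C: 944.22 kJ/min
Q = ΔH = -3483.8 kJ/min = -58.063 kW
Heat removed = 58.063 kJ/s

Q_out = 58.1 kJ/s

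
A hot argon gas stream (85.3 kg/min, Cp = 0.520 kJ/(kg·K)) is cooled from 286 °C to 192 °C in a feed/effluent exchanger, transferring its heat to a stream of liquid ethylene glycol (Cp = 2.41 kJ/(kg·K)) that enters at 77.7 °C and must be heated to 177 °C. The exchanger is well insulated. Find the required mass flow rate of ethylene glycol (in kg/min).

Heat released by hot stream: Q = 85.3 × 0.520 × (286 − 192) = 4169.5 kJ/min
Energy balance on cold side (adiabatic exchanger): Q = ṁ_c·Cp_c·(T_c,out − T_c,in)
ṁ_c = 4169.5 / [2.41 × (177 − 77.7)] = 17.423 kg/min

ṁ_c = 17.4 kg/min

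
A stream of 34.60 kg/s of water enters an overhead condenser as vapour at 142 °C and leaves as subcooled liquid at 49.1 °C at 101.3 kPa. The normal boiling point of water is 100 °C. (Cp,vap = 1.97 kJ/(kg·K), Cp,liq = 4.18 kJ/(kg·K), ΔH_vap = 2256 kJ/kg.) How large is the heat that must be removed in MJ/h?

vapour 142→100 °C: -82.74 kJ/kg
condensation at 100 °C: -2256 kJ/kg
liquid 100→49.1 °C: -212.76 kJ/kg
Δh = -82.74 + -2256 + -212.76 = -2551.5 kJ/kg
Q = ṁ·Δh = 34.60 kg/s × -2551.5 kJ/kg = -88282 kJ/s
|Q| = 88282 kW = 317820 MJ/h

Q_c = 318000 MJ/h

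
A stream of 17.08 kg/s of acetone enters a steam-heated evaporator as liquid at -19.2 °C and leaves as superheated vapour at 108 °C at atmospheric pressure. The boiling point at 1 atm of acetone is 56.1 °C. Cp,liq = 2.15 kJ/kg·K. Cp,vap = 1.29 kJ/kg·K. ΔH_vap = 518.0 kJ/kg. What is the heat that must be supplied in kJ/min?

Q = 765000 kJ/min

liquid -19.2→56.1 °C: 161.89 kJ/kg
vaporisation at 56.1 °C: 518 kJ/kg
vapour 56.1→108 °C: 66.951 kJ/kg
Δh = 161.89 + 518 + 66.951 = 746.85 kJ/kg
Q = ṁ·Δh = 17.08 kg/s × 746.85 kJ/kg = 12756 kJ/s
|Q| = 12756 kW = 765370 kJ/min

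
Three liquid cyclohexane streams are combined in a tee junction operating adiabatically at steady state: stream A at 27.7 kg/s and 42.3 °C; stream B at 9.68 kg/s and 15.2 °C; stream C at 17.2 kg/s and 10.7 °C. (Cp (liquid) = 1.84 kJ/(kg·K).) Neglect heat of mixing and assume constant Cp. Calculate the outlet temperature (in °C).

T_out = 27.5 °C

Energy balance with Q = 0: Σ ṁᵢCp,ᵢ(T_out − Tᵢ) = 0
T_out = Σ ṁᵢCp,ᵢTᵢ / Σ ṁᵢCp,ᵢ
      = 2765.3 / 100.43 = 27.535 °C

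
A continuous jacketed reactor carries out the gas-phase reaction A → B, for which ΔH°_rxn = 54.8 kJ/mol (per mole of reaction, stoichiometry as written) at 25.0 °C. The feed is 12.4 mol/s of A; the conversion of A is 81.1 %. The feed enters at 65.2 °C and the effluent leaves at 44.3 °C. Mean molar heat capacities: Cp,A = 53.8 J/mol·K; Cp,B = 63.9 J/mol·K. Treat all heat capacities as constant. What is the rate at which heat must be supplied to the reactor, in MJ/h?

Q_in = 1940 MJ/h

Extent of reaction ξ = 0.811 × 12.4 = 10.056 mol/s
Reaction term: ξ·ΔH°_rxn = 10.056 × 54.8 = 551.09 kJ/s
Sensible, feed 65.2→25 °C: -26.818 kJ/s
Outlet flows (mol/s): A 2.3436, B 10.056
Sensible, products 25→44.3 °C: 14.836 kJ/s
Q = ΔH = 539.11 kJ/s = 539.11 kW
Heat supplied = 1940.8 MJ/h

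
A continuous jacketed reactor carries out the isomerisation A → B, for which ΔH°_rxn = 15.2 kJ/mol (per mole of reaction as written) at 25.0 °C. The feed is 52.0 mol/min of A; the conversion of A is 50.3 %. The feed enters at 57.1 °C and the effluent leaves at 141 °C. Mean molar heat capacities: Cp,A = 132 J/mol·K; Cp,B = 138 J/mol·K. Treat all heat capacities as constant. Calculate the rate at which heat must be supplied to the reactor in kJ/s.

Extent of reaction ξ = 0.503 × 52.0 = 26.156 mol/min
Reaction term: ξ·ΔH°_rxn = 26.156 × 15.2 = 397.57 kJ/min
Sensible, feed 57.1→25 °C: -220.33 kJ/min
Outlet flows (mol/min): A 25.844, B 26.156
Sensible, products 25→141 °C: 814.43 kJ/min
Q = ΔH = 991.67 kJ/min = 16.528 kW
Heat supplied = 16.528 kJ/s

Q_in = 16.5 kJ/s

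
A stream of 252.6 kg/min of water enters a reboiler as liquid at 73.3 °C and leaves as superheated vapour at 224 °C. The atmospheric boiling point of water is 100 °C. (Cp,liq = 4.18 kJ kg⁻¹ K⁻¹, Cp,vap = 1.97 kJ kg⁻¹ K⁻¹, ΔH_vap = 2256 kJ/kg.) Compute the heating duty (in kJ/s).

liquid 73.3→100 °C: 111.61 kJ/kg
vaporisation at 100 °C: 2256 kJ/kg
vapour 100→224 °C: 244.28 kJ/kg
Δh = 111.61 + 2256 + 244.28 = 2611.9 kJ/kg
Q = ṁ·Δh = 252.6 kg/min × 2611.9 kJ/kg = 659760 kJ/min
|Q| = 10996 kW

Q = 11000 kJ/s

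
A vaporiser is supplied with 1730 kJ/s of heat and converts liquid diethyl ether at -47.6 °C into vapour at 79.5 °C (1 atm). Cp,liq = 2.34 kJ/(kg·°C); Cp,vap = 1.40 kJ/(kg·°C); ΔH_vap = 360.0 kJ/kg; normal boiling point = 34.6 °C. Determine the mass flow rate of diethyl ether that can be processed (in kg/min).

ṁ = 169 kg/min

Δh = 2.34×(34.6−-47.6) + 360.0 + 1.40×(79.5−34.6) = 615.21 kJ/kg
Q = 1730 kJ/s = 1730 kJ/s = 103800 kJ/min
ṁ = Q/Δh = 103800 / 615.21 = 168.72 kg/min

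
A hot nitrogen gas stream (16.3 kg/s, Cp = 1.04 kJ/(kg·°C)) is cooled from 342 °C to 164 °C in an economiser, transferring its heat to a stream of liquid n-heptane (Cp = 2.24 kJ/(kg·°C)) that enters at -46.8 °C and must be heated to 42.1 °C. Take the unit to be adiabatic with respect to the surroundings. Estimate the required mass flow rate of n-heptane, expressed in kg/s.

ṁ_c = 15.2 kg/s

Heat released by hot stream: Q = 16.3 × 1.04 × (342 − 164) = 3017.5 kJ/s
Energy balance on cold side (adiabatic exchanger): Q = ṁ_c·Cp_c·(T_c,out − T_c,in)
ṁ_c = 3017.5 / [2.24 × (42.1 − -46.8)] = 15.153 kg/s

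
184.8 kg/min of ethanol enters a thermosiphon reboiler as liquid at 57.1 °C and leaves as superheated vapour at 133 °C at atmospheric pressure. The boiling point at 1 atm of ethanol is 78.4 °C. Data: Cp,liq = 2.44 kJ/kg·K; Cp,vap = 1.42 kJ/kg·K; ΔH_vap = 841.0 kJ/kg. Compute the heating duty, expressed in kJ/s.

Q = 2990 kJ/s

liquid 57.1→78.4 °C: 51.972 kJ/kg
vaporisation at 78.4 °C: 841 kJ/kg
vapour 78.4→133 °C: 77.532 kJ/kg
Δh = 51.972 + 841 + 77.532 = 970.5 kJ/kg
Q = ṁ·Δh = 184.8 kg/min × 970.5 kJ/kg = 179350 kJ/min
|Q| = 2989.2 kW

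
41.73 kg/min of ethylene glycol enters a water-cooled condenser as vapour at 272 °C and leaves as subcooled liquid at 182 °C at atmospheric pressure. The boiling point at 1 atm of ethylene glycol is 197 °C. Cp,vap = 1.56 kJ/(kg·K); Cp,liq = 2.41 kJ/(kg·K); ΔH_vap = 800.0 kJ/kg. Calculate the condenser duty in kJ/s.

vapour 272→197 °C: -117 kJ/kg
condensation at 197 °C: -800 kJ/kg
liquid 197→182 °C: -36.15 kJ/kg
Δh = -117 + -800 + -36.15 = -953.15 kJ/kg
Q = ṁ·Δh = 41.73 kg/min × -953.15 kJ/kg = -39775 kJ/min
|Q| = 662.92 kW

Q_c = 663 kJ/s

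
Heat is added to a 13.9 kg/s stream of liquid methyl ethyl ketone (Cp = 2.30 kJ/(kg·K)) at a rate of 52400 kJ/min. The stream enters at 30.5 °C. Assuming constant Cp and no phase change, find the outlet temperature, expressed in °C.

T_out = 57.8 °C

Q = 52400 kJ/min = 873.33 kJ/s
ΔT = Q/(ṁ·Cp) = 873.33/(13.9×2.30) = 27.317 K
T_out = 30.5 + 27.317 = 57.817 °C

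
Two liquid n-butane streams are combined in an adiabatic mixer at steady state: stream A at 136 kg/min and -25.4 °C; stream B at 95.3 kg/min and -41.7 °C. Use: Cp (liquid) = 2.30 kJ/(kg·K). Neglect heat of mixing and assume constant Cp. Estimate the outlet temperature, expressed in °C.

T_out = -32.1 °C

Energy balance with Q = 0: Σ ṁᵢCp,ᵢ(T_out − Tᵢ) = 0
Σ ṁᵢCp,ᵢTᵢ = 136×2.30×-25.4 + 95.3×2.30×-41.7 = -17085
Σ ṁᵢCp,ᵢ = 136×2.30 + 95.3×2.30 = 531.99
T_out = -17085 / 531.99 = -32.116 °C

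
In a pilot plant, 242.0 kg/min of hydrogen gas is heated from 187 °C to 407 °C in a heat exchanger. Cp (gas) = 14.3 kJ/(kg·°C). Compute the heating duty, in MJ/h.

Q = ṁ·Cp·ΔT = 242.0 × 14.3 × (407 − 187) = 761330 kJ/min
Converting: 761330 / 60 s = 12689 kW
Heating duty = 45680 MJ/h

Q = 45700 MJ/h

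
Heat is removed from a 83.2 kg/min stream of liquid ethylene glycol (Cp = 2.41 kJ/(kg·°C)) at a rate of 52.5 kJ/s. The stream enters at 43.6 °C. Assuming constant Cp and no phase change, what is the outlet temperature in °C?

Q = 52.5 kJ/s = 3150 kJ/min
ΔT = Q/(ṁ·Cp) = 3150/(83.2×2.41) = 15.71 K
T_out = 43.6 − 15.71 = 27.89 °C

T_out = 27.9 °C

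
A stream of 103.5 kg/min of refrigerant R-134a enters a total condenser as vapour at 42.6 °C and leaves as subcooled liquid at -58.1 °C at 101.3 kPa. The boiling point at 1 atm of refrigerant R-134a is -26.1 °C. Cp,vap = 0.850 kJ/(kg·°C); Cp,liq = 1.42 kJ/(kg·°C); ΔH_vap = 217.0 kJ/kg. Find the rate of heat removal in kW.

Q_c = 553 kW

vapour 42.6→-26.1 °C: -58.395 kJ/kg
condensation at -26.1 °C: -217 kJ/kg
liquid -26.1→-58.1 °C: -45.44 kJ/kg
Δh = -58.395 + -217 + -45.44 = -320.83 kJ/kg
Q = ṁ·Δh = 103.5 kg/min × -320.83 kJ/kg = -33206 kJ/min
|Q| = 553.44 kW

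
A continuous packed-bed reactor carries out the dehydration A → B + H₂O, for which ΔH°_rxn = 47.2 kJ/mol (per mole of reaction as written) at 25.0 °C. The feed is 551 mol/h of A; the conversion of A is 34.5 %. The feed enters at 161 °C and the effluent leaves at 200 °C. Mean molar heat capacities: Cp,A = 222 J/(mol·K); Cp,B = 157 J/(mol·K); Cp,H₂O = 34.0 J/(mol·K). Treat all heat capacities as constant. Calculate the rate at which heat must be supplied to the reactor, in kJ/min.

Q_in = 212 kJ/min

Extent of reaction ξ = 0.345 × 551 = 190.09 mol/h
Reaction term: ξ·ΔH°_rxn = 190.09 × 47.2 = 8972.5 kJ/h
Sensible, feed 161→25 °C: -16636 kJ/h
Outlet flows (mol/h): A 360.9, B 190.09, H₂O 190.09
Sensible, products 25→200 °C: 20375 kJ/h
Q = ΔH = 12712 kJ/h = 3.531 kW
Heat supplied = 211.86 kJ/min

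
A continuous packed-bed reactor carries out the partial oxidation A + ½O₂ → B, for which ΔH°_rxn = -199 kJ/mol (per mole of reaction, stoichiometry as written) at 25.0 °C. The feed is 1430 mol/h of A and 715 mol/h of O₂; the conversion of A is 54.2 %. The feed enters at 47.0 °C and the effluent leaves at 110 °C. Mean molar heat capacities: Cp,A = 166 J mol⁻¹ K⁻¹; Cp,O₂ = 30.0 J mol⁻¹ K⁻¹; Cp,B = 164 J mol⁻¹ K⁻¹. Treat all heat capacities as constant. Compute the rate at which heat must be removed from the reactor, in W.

Extent of reaction ξ = 0.542 × 1430 = 775.06 mol/h
Reaction term: ξ·ΔH°_rxn = 775.06 × -199 = -154240 kJ/h
Sensible, feed 47.0→25 °C: -5694.3 kJ/h
Outlet flows (mol/h): A 654.94, O₂ 327.47, B 775.06
Sensible, products 25→110 °C: 20881 kJ/h
Q = ΔH = -139050 kJ/h = -38.625 kW
Heat removed = 38625 W

Q_out = 38600 W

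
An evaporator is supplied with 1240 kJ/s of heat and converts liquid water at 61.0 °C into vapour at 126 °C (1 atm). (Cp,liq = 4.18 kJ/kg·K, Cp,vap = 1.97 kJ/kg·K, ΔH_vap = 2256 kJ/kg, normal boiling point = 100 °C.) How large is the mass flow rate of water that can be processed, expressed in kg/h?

ṁ = 1810 kg/h

Δh = 4.18×(100−61.0) + 2256 + 1.97×(126−100) = 2470.2 kJ/kg
Q = 1240 kJ/s = 1240 kJ/s = 4.464e+06 kJ/h
ṁ = Q/Δh = 4.464e+06 / 2470.2 = 1807.1 kg/h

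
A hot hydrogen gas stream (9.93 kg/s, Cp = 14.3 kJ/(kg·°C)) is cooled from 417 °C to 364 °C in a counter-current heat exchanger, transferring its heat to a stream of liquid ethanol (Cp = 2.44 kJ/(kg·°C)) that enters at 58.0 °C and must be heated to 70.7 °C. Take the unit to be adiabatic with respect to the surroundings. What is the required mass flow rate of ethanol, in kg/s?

Heat released by hot stream: Q = 9.93 × 14.3 × (417 − 364) = 7525.9 kJ/s
Energy balance on cold side (adiabatic exchanger): Q = ṁ_c·Cp_c·(T_c,out − T_c,in)
ṁ_c = 7525.9 / [2.44 × (70.7 − 58.0)] = 242.87 kg/s

ṁ_c = 243 kg/s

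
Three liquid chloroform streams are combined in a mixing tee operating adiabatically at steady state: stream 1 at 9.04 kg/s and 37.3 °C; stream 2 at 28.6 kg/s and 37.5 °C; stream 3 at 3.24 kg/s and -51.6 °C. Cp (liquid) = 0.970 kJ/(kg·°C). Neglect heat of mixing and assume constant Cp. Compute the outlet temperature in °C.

T_out = 30.4 °C

No heat crosses the boundary, so H_out = H_in.
Σ ṁᵢCp,ᵢTᵢ = 9.04×0.970×37.3 + 28.6×0.970×37.5 + 3.24×0.970×-51.6 = 1205.2
Σ ṁᵢCp,ᵢ = 9.04×0.970 + 28.6×0.970 + 3.24×0.970 = 39.654
T_out = 1205.2 / 39.654 = 30.394 °C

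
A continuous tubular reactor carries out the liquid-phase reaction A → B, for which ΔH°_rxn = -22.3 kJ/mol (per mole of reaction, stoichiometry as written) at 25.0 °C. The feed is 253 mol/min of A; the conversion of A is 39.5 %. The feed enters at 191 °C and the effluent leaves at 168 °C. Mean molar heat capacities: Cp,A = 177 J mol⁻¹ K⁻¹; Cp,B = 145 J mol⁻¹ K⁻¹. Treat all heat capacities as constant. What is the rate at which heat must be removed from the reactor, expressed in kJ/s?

Extent of reaction ξ = 0.395 × 253 = 99.935 mol/min
Reaction term: ξ·ΔH°_rxn = 99.935 × -22.3 = -2228.6 kJ/min
Sensible, feed 191→25 °C: -7433.6 kJ/min
Outlet flows (mol/min): A 153.06, B 99.935
Sensible, products 25→168 °C: 5946.4 kJ/min
Q = ΔH = -3715.8 kJ/min = -61.93 kW
Heat removed = 61.93 kJ/s

Q_out = 61.9 kJ/s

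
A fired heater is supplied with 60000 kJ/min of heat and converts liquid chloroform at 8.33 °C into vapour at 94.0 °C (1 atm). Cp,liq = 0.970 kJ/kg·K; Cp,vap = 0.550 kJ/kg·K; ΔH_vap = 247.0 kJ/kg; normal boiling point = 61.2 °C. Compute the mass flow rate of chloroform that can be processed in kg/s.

ṁ = 3.16 kg/s

Δh = 0.970×(61.2−8.33) + 247.0 + 0.550×(94.0−61.2) = 316.32 kJ/kg
Q = 60000 kJ/min = 1000 kJ/s = 1000 kJ/s
ṁ = Q/Δh = 1000 / 316.32 = 3.1613 kg/s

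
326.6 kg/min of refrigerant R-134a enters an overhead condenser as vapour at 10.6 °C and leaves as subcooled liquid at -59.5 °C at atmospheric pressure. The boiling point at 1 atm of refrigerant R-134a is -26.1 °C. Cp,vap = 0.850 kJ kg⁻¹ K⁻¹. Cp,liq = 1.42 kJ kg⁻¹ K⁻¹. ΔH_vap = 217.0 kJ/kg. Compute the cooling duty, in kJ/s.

Q_c = 1610 kJ/s

vapour 10.6→-26.1 °C: -31.195 kJ/kg
condensation at -26.1 °C: -217 kJ/kg
liquid -26.1→-59.5 °C: -47.428 kJ/kg
Δh = -31.195 + -217 + -47.428 = -295.62 kJ/kg
Q = ṁ·Δh = 326.6 kg/min × -295.62 kJ/kg = -96550 kJ/min
|Q| = 1609.2 kW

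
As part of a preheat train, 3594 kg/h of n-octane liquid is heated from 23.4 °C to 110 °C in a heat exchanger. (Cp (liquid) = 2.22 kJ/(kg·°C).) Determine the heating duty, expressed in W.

Q = ṁ·Cp·ΔT = 3594 × 2.22 × (110 − 23.4) = 690950 kJ/h
Converting: 690950 / 3600 s = 191.93 kW
Heating duty = 191930 W

Q = 192000 W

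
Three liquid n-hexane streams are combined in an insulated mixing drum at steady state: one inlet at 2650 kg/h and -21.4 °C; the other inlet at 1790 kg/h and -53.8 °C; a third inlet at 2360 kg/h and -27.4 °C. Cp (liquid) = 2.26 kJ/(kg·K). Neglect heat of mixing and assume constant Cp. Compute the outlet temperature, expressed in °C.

T_out = -32.0 °C

No heat crosses the boundary, so H_out = H_in.
T_out = Σ ṁᵢCp,ᵢTᵢ / Σ ṁᵢCp,ᵢ
      = -491950 / 15368 = -32.011 °C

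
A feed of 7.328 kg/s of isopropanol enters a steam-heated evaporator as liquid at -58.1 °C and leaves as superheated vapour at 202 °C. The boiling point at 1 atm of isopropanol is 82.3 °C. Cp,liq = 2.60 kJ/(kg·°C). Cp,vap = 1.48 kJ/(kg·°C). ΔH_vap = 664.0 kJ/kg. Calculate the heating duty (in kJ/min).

Q = 530000 kJ/min

liquid -58.1→82.3 °C: 365.04 kJ/kg
vaporisation at 82.3 °C: 664 kJ/kg
vapour 82.3→202 °C: 177.16 kJ/kg
Δh = 365.04 + 664 + 177.16 = 1206.2 kJ/kg
Q = ṁ·Δh = 7.328 kg/s × 1206.2 kJ/kg = 8839 kJ/s
|Q| = 8839 kW = 530340 kJ/min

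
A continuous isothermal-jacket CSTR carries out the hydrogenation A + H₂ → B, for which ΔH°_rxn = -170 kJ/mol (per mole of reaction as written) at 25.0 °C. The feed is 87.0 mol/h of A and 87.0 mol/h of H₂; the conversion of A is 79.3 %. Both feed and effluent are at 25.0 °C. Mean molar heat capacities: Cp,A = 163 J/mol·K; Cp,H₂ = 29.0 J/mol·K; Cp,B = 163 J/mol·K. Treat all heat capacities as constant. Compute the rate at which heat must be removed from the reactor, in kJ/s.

Q_out = 3.26 kJ/s

Extent of reaction ξ = 0.793 × 87.0 = 68.991 mol/h
Reaction term: ξ·ΔH°_rxn = 68.991 × -170 = -11728 kJ/h
Q = ΔH = -11728 kJ/h = -3.2579 kW
Heat removed = 3.2579 kJ/s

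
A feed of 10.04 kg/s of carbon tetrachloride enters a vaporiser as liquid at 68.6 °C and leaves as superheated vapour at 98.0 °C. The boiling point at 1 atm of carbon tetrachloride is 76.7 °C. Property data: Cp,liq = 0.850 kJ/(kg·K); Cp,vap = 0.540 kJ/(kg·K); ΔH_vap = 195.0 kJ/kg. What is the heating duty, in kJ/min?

Q = 129000 kJ/min

liquid 68.6→76.7 °C: 6.885 kJ/kg
vaporisation at 76.7 °C: 195 kJ/kg
vapour 76.7→98.0 °C: 11.502 kJ/kg
Δh = 6.885 + 195 + 11.502 = 213.39 kJ/kg
Q = ṁ·Δh = 10.04 kg/s × 213.39 kJ/kg = 2142.4 kJ/s
|Q| = 2142.4 kW = 128540 kJ/min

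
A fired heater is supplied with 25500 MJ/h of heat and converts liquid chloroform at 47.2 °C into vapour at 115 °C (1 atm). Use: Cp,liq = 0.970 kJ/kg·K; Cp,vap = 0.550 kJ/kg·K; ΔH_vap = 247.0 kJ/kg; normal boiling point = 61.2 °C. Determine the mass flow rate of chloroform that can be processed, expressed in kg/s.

ṁ = 24.4 kg/s

Δh = 0.970×(61.2−47.2) + 247.0 + 0.550×(115−61.2) = 290.17 kJ/kg
Q = 25500 MJ/h = 7083.3 kJ/s = 7083.3 kJ/s
ṁ = Q/Δh = 7083.3 / 290.17 = 24.411 kg/s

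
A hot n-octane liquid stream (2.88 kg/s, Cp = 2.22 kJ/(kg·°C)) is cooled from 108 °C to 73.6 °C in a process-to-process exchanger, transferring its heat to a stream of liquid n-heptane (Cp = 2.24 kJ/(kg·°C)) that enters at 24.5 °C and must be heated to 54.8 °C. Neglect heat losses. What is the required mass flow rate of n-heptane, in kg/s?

Heat released by hot stream: Q = 2.88 × 2.22 × (108 − 73.6) = 219.94 kJ/s
Energy balance on cold side (adiabatic exchanger): Q = ṁ_c·Cp_c·(T_c,out − T_c,in)
ṁ_c = 219.94 / [2.24 × (54.8 − 24.5)] = 3.2405 kg/s

ṁ_c = 3.24 kg/s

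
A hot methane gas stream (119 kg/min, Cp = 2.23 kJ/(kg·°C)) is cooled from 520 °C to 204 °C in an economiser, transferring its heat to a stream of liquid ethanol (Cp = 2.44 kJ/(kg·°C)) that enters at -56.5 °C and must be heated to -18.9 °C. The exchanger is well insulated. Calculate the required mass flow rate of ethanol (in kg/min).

Heat released by hot stream: Q = 119 × 2.23 × (520 − 204) = 83857 kJ/min
Energy balance on cold side (adiabatic exchanger): Q = ṁ_c·Cp_c·(T_c,out − T_c,in)
ṁ_c = 83857 / [2.44 × (-18.9 − -56.5)] = 914.03 kg/min

ṁ_c = 914 kg/min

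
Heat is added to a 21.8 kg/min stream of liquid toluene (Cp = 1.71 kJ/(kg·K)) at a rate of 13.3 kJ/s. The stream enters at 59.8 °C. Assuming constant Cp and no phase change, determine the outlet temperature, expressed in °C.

T_out = 81.2 °C

Q = 13.3 kJ/s = 798 kJ/min
ΔT = Q/(ṁ·Cp) = 798/(21.8×1.71) = 21.407 K
T_out = 59.8 + 21.407 = 81.207 °C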